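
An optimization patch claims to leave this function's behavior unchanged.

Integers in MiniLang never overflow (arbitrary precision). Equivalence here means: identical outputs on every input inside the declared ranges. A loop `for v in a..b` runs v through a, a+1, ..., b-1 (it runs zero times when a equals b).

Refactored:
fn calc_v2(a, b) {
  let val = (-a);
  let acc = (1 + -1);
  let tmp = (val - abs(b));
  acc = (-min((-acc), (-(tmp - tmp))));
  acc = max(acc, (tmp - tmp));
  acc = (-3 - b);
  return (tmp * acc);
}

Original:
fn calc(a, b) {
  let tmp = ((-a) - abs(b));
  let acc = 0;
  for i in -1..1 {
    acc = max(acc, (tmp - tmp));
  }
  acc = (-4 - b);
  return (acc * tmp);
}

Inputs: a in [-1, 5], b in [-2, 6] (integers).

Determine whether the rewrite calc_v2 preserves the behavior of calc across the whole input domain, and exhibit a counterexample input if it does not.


At a=-1, b=-2: calc gives 2, calc_v2 gives 1.
verdict: not equivalent; witness: a=-1, b=-2


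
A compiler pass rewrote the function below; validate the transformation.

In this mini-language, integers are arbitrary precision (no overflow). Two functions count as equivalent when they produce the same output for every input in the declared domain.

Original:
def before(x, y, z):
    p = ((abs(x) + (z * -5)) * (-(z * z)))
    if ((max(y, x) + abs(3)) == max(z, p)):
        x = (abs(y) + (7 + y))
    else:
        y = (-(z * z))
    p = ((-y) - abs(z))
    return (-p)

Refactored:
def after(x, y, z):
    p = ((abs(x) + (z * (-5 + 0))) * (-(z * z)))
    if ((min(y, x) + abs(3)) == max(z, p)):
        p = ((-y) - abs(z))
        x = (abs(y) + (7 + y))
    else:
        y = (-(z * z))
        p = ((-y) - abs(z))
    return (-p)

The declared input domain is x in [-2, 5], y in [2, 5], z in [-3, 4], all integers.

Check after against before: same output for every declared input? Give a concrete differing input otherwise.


The rewrite breaks on x=0, y=2, z=1, where the results are 3 and 0.
before: p becomes 5; next ((max(y, x) + abs(3)) == max(z, p)) evaluates to true; next x becomes 11; next p becomes -3; next final value 3
after: p becomes 5; next ((min(y, x) + abs(3)) == max(z, p)) evaluates to false; next y becomes -1; next p becomes 0; next final value 0
verdict: not equivalent; witness: x=0, y=2, z=1


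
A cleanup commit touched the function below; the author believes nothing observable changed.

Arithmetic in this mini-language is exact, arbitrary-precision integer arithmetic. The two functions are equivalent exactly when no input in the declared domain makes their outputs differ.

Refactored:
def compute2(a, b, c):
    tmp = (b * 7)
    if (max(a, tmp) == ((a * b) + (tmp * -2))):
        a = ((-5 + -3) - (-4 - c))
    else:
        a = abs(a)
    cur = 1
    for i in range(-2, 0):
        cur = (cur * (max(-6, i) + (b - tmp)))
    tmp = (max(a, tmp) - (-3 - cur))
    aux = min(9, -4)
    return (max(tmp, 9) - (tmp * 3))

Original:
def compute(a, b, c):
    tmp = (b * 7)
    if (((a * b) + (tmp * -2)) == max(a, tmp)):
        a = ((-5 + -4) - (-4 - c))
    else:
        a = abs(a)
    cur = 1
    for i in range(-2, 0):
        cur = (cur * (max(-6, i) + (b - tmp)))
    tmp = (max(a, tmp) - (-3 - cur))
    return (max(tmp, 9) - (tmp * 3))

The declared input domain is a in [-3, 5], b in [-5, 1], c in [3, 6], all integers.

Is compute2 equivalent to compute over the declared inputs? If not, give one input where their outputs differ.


Take a=-3, b=0, c=5.
compute: tmp becomes 0; next (((a * b) + (tmp * -2)) == max(a, tmp)) evaluates to true; next a becomes 0; next cur becomes 1; next at i=-2:; next cur becomes -2; next at i=-1:; next cur becomes 2; next tmp becomes 5; next final value -6
compute2: tmp becomes 0; next (max(a, tmp) == ((a * b) + (tmp * -2))) evaluates to true; next a becomes 1; next cur becomes 1; next at i=-2:; next cur becomes -2; next at i=-1:; next cur becomes 2; next tmp becomes 6; next aux becomes -4; next final value -9
-6 and -9 differ, so these are not the same function on this domain.
verdict: not equivalent; witness: a=-3, b=0, c=5


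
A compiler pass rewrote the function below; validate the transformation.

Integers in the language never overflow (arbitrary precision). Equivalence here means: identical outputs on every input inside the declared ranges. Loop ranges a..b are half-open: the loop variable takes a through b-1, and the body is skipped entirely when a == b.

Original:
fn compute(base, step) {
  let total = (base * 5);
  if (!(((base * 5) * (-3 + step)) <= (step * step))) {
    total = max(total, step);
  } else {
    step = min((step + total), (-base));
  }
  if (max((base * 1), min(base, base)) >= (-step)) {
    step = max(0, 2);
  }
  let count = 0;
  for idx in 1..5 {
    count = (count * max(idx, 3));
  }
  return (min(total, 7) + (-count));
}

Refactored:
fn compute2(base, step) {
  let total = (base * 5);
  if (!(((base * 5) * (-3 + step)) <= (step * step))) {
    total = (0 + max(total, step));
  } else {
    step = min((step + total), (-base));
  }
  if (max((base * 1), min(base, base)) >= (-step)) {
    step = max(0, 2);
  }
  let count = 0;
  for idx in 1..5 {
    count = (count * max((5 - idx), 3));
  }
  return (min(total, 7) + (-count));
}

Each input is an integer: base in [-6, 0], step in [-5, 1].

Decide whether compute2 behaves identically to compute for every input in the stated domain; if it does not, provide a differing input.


The two are interchangeable: constant usage differs; arithmetic usage differs, and every declared input agrees.
As a probe, take base=-4, step=1: compute runs total becomes -20; next (!(((base * 5) * (-3 + step)) <= (step * step))) evaluates to true; next total becomes 1; next (max((base * 1), min(base, base)) >= (-step)) evaluates to false; next count becomes 0; next at idx=1:; next count becomes 0; next at idx=2:; next count becomes 0; next at idx=3:; next count becomes 0; next at idx=4:; next count becomes 0; next final value 1; compute2 runs total becomes -20; next (!(((base * 5) * (-3 + step)) <= (step * step))) evaluates to true; next total becomes 1; next (max((base * 1), min(base, base)) >= (-step)) evaluates to false; next count becomes 0; next at idx=1:; next count becomes 0; next at idx=2:; next count becomes 0; next at idx=3:; next count becomes 0; next at idx=4:; next count becomes 0; next final value 1; both end at 1.
Checked all 49 inputs in the declared domain: the outputs agree on every one.
verdict: equivalent


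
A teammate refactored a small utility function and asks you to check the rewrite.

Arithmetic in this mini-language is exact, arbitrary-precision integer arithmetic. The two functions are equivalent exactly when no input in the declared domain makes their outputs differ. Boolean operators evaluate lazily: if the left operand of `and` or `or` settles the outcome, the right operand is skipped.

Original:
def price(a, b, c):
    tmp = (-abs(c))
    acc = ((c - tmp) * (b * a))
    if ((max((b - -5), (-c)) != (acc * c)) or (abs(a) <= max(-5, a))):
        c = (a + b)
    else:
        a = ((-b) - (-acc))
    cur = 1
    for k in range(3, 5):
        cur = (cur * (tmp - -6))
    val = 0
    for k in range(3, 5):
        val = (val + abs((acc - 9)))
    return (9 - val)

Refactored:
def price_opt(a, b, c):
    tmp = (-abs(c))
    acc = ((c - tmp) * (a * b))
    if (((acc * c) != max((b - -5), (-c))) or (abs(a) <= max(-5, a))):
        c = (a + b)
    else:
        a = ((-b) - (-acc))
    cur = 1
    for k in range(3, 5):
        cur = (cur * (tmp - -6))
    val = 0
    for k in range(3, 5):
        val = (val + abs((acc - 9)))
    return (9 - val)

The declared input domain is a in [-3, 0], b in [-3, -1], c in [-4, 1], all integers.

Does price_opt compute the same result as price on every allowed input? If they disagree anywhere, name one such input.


The two versions differ — the changes include same computation, different form.
As a probe, take a=-2, b=-2, c=1: price runs tmp=-1, then acc=8, then ((max((b - -5), (-c)) != (acc * c)) or (abs(a) <= max(-5, a))) is true, then c=-4, then cur=1, then (k=3), then cur=5, then (k=4), then cur=25, then val=0, then (k=3), then val=1, then (k=4), then val=2, then returns 7; price_opt runs tmp=-1, then acc=8, then (((acc * c) != max((b - -5), (-c))) or (abs(a) <= max(-5, a))) is true, then c=-4, then cur=1, then (k=3), then cur=5, then (k=4), then cur=25, then val=0, then (k=3), then val=1, then (k=4), then val=2, then returns 7; both end at 7.
An exhaustive pass over the 72 declared inputs shows identical outputs.
verdict: equivalent


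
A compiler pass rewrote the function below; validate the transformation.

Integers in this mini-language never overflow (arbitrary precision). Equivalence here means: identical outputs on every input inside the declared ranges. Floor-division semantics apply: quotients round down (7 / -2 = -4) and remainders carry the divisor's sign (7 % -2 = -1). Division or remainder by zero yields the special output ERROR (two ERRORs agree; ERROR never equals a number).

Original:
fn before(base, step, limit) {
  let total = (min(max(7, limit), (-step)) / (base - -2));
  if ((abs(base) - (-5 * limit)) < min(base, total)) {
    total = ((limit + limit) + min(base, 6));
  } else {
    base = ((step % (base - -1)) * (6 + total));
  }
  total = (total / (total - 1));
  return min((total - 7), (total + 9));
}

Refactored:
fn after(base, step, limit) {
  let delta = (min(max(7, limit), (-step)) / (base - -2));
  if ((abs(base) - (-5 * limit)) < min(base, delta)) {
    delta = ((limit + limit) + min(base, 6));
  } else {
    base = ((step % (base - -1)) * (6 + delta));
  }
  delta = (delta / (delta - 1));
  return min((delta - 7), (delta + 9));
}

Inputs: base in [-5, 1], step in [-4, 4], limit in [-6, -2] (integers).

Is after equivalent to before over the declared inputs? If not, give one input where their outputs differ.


The two are interchangeable: local variable names differ, and every declared input agrees.
One worked example (base=0, step=4, limit=-6) — before: total becomes -2; next ((abs(base) - (-5 * limit)) < min(base, total)) evaluates to true; next total becomes -12; next total becomes 0; next final value -7; after: delta becomes -2; next ((abs(base) - (-5 * limit)) < min(base, delta)) evaluates to true; next delta becomes -12; next delta becomes 0; next final value -7; agreement on -7.
Sweeping the whole domain (315 inputs) finds no disagreement.
verdict: equivalent


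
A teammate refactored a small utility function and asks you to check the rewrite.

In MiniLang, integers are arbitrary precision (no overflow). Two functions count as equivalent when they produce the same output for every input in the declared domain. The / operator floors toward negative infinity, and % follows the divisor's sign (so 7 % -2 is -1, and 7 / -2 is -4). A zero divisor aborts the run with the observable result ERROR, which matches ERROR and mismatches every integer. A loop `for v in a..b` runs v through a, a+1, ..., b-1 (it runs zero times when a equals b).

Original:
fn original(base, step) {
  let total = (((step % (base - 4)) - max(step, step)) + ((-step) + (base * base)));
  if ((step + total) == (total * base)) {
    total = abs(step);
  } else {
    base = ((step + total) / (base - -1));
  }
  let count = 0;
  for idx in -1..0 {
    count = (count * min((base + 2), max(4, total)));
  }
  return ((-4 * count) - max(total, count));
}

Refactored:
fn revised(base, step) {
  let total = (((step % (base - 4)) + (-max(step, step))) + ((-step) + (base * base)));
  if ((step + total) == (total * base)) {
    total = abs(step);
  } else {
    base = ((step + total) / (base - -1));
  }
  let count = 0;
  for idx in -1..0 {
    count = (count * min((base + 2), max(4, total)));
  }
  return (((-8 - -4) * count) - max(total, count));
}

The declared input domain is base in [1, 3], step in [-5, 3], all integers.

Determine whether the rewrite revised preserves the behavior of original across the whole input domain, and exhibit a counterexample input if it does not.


Behavior is preserved: although constant usage differs; also arithmetic usage differs, the outputs never diverge.
Tracing base=3, step=-1: original: total=11, then ((step + total) == (total * base)) is false, then base=2, then count=0, then (idx=-1), then count=0, then returns -11 | revised: total=11, then ((step + total) == (total * base)) is false, then base=2, then count=0, then (idx=-1), then count=0, then returns -11 — matching result -11.
An exhaustive pass over the 27 declared inputs shows identical outputs.
verdict: equivalent


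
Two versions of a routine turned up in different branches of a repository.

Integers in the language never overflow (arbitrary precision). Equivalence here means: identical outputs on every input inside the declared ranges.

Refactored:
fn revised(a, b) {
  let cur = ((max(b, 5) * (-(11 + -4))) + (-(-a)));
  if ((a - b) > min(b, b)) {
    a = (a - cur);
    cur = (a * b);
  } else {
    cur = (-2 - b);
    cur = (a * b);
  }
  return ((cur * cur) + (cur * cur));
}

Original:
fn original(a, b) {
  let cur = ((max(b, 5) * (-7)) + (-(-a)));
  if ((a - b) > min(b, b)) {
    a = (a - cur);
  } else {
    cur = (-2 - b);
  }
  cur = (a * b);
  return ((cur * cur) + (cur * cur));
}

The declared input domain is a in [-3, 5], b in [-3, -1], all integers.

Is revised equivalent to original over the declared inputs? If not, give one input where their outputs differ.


Equivalent — the differences include constant usage differs, plus arithmetic usage differs, plus statement counts differ, yet no declared input distinguishes the two.
One worked example (a=-1, b=-1) — original: cur=-36, then ((a - b) > min(b, b)) is true, then a=35, then cur=-35, then returns 2450; revised: cur=-36, then ((a - b) > min(b, b)) is true, then a=35, then cur=-35, then returns 2450; agreement on 2450.
Sweeping the whole domain (27 inputs) finds no disagreement.
verdict: equivalent


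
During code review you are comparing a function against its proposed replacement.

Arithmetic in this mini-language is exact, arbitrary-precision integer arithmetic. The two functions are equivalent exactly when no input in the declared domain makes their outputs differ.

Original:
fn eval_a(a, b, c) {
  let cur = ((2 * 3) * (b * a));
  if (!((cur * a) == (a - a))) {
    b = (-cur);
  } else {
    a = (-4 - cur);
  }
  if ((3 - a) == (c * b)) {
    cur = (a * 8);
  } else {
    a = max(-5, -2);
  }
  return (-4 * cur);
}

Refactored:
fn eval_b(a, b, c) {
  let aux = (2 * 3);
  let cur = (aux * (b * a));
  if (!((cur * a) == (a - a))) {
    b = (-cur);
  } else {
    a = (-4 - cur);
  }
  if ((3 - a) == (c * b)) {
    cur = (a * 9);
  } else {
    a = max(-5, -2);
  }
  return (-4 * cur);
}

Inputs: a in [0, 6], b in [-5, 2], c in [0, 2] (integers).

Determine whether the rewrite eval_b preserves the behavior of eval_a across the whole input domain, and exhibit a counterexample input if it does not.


There is a counterexample at a=3, b=-5, c=0: -96 on one side, -108 on the other.
eval_a: cur=-90, then (!((cur * a) == (a - a))) is true, then b=90, then ((3 - a) == (c * b)) is true, then cur=24, then returns -96
eval_b: aux=6, then cur=-90, then (!((cur * a) == (a - a))) is true, then b=90, then ((3 - a) == (c * b)) is true, then cur=27, then returns -108
verdict: not equivalent; witness: a=3, b=-5, c=0


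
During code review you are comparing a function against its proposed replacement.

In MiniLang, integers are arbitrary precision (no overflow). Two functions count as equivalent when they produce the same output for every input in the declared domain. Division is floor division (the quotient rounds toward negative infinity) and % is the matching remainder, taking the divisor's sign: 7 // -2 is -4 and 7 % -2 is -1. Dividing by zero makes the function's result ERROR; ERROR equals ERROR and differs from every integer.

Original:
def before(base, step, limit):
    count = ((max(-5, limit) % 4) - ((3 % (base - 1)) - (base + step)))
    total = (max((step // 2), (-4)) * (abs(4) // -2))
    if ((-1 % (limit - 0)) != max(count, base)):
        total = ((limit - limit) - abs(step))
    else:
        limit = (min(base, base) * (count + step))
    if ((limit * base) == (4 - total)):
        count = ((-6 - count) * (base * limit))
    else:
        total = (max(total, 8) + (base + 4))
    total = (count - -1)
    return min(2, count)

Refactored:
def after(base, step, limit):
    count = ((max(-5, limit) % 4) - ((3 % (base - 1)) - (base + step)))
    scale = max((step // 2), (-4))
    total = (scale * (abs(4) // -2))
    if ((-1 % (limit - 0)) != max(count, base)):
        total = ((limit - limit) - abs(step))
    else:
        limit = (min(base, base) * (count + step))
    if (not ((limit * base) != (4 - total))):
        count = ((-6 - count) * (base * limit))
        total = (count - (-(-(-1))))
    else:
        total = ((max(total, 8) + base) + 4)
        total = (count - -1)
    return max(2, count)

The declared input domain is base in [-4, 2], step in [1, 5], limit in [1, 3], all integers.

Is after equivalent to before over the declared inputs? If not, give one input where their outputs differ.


Run the pair on base=-4, step=1, limit=1.
before: count = 0; total = 0; ((-1 % (limit - 0)) != max(count, base)) -> false; limit = -4; ((limit * base) == (4 - total)) -> false; total = 8; total = 1; return 0
after: count = 0; scale = 0; total = 0; ((-1 % (limit - 0)) != max(count, base)) -> false; limit = -4; (not ((limit * base) != (4 - total))) -> false; total = 8; total = 1; return 2
0 and 2 differ, so these are not the same function on this domain.
verdict: not equivalent; witness: base=-4, step=1, limit=1


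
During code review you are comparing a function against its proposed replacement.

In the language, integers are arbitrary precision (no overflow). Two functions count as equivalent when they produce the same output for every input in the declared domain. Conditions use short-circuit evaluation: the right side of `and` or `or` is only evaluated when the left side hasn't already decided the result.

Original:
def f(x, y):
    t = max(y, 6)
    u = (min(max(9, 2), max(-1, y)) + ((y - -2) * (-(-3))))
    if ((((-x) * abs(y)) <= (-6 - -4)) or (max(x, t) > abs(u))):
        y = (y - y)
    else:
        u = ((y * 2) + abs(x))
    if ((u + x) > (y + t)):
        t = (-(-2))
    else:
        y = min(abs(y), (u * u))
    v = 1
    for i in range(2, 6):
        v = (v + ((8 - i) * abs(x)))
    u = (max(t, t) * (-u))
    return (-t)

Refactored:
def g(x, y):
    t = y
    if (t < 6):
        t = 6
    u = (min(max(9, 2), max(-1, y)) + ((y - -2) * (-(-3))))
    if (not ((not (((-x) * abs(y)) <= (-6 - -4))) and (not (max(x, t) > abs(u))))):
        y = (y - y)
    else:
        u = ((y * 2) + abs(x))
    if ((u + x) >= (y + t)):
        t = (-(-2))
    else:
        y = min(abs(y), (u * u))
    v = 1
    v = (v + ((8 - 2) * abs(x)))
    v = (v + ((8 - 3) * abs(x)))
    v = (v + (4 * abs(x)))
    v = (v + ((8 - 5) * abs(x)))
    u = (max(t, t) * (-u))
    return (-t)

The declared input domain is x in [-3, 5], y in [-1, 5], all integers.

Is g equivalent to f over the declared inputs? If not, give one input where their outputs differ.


The rewrite breaks on x=3, y=0, where the results are -6 and -2.
f: t=6, then u=6, then ((((-x) * abs(y)) <= (-6 - -4)) or (max(x, t) > abs(u))) is false, then u=3, then ((u + x) > (y + t)) is false, then y=0, then v=1, then (i=2), then v=19, then (i=3), then v=34, then (i=4), then v=46, then (i=5), then v=55, then u=-18, then returns -6
g: t=0, then (t < 6) is true, then t=6, then u=6, then (not ((not (((-x) * abs(y)) <= (-6 - -4))) and (not (max(x, t) > abs(u))))) is false, then u=3, then ((u + x) >= (y + t)) is true, then t=2, then v=1, then v=19, then v=34, then v=46, then v=55, then u=-6, then returns -2
verdict: not equivalent; witness: x=3, y=0


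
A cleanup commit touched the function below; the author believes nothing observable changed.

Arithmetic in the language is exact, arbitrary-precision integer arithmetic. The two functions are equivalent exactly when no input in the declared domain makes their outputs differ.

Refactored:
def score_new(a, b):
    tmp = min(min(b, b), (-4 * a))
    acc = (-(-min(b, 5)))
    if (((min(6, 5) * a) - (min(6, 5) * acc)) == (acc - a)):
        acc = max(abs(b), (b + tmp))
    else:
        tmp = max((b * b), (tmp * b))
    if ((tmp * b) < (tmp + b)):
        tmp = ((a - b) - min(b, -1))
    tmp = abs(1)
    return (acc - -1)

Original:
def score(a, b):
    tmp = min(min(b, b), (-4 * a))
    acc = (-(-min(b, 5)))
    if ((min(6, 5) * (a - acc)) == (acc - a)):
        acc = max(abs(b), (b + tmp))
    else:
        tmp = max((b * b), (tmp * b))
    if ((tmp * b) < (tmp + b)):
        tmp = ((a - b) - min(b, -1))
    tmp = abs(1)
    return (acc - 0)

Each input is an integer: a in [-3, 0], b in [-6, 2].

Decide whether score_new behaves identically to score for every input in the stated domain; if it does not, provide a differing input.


Try a=-3, b=-6.
score: tmp = -6; acc = -6; ((min(6, 5) * (a - acc)) == (acc - a)) -> false; tmp = 36; ((tmp * b) < (tmp + b)) -> true; tmp = 9; tmp = 1; return -6
score_new: tmp = -6; acc = -6; (((min(6, 5) * a) - (min(6, 5) * acc)) == (acc - a)) -> false; tmp = 36; ((tmp * b) < (tmp + b)) -> true; tmp = 9; tmp = 1; return -5
-6 and -5 differ, so these are not the same function on this domain.
verdict: not equivalent; witness: a=-3, b=-6


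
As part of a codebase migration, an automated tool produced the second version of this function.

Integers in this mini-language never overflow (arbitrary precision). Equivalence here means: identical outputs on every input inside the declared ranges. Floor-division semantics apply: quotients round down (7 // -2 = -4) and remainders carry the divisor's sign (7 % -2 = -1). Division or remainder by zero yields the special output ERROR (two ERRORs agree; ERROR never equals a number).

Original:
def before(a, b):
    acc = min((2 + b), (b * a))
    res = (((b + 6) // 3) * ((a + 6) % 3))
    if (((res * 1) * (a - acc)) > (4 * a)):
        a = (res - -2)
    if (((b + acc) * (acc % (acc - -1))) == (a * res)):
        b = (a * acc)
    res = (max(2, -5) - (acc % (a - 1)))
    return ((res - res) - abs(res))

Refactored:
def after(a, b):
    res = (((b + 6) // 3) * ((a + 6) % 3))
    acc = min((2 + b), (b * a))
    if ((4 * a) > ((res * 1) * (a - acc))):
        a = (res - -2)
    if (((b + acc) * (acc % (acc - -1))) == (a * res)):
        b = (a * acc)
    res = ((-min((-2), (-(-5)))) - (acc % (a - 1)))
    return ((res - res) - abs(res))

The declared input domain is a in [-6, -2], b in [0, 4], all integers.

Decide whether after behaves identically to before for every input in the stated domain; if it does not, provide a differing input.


Not equivalent: a=-6, b=1 separates them (-2 vs -8).
before: acc becomes -6; next res becomes 0; next (((res * 1) * (a - acc)) > (4 * a)) evaluates to true; next a becomes 2; next (((b + acc) * (acc % (acc - -1))) == (a * res)) evaluates to false; next res becomes 2; next final value -2
after: res becomes 0; next acc becomes -6; next ((4 * a) > ((res * 1) * (a - acc))) evaluates to false; next (((b + acc) * (acc % (acc - -1))) == (a * res)) evaluates to false; next res becomes 8; next final value -8
verdict: not equivalent; witness: a=-6, b=1


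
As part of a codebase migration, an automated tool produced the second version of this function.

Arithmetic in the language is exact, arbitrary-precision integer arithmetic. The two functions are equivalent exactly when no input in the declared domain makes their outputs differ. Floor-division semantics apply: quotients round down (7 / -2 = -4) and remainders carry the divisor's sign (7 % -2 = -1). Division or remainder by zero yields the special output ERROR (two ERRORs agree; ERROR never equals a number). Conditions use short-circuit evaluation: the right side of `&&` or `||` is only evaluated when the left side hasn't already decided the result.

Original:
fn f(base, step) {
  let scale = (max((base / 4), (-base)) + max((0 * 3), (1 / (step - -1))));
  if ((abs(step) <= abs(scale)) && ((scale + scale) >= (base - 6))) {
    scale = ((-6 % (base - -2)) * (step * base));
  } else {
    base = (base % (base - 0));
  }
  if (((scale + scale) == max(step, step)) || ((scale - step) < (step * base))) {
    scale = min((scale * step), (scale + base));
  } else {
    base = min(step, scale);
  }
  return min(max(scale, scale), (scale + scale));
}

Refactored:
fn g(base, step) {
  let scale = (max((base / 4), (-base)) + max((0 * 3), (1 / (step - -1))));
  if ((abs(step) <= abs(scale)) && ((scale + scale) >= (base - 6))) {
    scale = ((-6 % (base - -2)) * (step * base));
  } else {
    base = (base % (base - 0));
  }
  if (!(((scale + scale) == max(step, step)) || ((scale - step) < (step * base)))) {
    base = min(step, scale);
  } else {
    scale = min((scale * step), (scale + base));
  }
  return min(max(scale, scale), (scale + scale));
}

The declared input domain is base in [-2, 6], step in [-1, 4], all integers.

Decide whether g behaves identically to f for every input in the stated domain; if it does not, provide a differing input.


The two are interchangeable: boolean connective usage differs, and every declared input agrees.
One worked example (base=-1, step=1) — f: scale becomes 1; next ((abs(step) <= abs(scale)) && ((scale + scale) >= (base - 6))) evaluates to true; next scale becomes 0; next (((scale + scale) == max(step, step)) || ((scale - step) < (step * base))) evaluates to false; next base becomes 0; next final value 0; g: scale becomes 1; next ((abs(step) <= abs(scale)) && ((scale + scale) >= (base - 6))) evaluates to true; next scale becomes 0; next (!(((scale + scale) == max(step, step)) || ((scale - step) < (step * base)))) evaluates to true; next base becomes 0; next final value 0; agreement on 0.
Across all 54 domain points the two functions coincide.
verdict: equivalent


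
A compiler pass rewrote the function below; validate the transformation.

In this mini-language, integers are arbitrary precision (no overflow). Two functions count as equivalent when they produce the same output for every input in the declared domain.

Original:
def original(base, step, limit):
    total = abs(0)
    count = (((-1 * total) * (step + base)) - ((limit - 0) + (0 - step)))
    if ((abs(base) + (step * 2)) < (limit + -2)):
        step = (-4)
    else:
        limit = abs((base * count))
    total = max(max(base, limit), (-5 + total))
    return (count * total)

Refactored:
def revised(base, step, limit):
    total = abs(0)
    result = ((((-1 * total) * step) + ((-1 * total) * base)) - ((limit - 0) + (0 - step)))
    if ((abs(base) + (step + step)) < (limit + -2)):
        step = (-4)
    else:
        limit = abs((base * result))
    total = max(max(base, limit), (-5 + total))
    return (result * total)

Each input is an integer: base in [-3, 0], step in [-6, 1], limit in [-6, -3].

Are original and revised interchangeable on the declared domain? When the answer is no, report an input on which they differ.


Reading the diff, among the changes: local variable names differ, arithmetic usage differs, constant usage differs.
Spot check at base=0, step=1, limit=-4 — original: total=0, then count=5, then ((abs(base) + (step * 2)) < (limit + -2)) is false, then limit=0, then total=0, then returns 0. revised: total=0, then result=5, then ((abs(base) + (step + step)) < (limit + -2)) is false, then limit=0, then total=0, then returns 0. Both give 0.
Checked all 128 inputs in the declared domain: the outputs agree on every one.
verdict: equivalent


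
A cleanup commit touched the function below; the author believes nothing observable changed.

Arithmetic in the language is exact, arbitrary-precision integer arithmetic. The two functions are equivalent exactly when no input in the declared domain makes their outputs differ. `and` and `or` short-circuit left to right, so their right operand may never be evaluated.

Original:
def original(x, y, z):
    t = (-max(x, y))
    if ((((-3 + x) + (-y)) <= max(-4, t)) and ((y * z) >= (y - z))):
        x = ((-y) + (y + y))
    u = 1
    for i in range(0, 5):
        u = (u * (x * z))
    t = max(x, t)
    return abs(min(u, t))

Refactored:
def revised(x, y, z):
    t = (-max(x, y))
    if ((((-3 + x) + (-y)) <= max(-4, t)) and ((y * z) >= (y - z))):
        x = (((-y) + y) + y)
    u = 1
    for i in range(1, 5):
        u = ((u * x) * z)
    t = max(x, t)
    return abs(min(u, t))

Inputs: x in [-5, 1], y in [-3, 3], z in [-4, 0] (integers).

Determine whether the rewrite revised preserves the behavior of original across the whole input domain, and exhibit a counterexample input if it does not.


The rewrite breaks on x=1, y=-3, z=-4, where the results are 1024 and 1.
original: t=-1, then ((((-3 + x) + (-y)) <= max(-4, t)) and ((y * z) >= (y - z))) is false, then u=1, then (i=0), then u=-4, then (i=1), then u=16, then (i=2), then u=-64, then (i=3), then u=256, then (i=4), then u=-1024, then t=1, then returns 1024
revised: t=-1, then ((((-3 + x) + (-y)) <= max(-4, t)) and ((y * z) >= (y - z))) is false, then u=1, then (i=1), then u=-4, then (i=2), then u=16, then (i=3), then u=-64, then (i=4), then u=256, then t=1, then returns 1
verdict: not equivalent; witness: x=1, y=-3, z=-4


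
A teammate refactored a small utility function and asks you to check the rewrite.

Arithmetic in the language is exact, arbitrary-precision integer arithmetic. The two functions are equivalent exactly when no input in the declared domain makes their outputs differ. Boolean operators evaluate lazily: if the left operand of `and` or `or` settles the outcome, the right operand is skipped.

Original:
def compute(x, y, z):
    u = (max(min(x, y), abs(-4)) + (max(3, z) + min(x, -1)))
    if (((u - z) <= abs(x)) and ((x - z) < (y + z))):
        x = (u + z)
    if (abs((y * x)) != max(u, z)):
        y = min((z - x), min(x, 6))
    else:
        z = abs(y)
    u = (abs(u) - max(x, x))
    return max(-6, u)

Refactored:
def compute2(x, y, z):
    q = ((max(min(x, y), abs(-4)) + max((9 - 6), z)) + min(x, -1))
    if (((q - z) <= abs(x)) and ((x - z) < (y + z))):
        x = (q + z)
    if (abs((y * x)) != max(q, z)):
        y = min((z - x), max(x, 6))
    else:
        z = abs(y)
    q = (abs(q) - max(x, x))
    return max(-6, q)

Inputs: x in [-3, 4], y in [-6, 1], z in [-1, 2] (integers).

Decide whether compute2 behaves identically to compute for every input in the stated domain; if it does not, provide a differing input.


Although `min(x, 6)` became `max(x, 6)`, no input in the stated domain can expose it.
Spot check at x=4, y=-6, z=1 — compute: u := 6 | (((u - z) <= abs(x)) and ((x - z) < (y + z))): false | (abs((y * x)) != max(u, z)): true | y := -3 | u := 2 | result 2. compute2: q := 6 | (((q - z) <= abs(x)) and ((x - z) < (y + z))): false | (abs((y * x)) != max(q, z)): true | y := -3 | q := 2 | result 2. Both give 2.
Across all 256 domain points the two functions coincide.
verdict: equivalent


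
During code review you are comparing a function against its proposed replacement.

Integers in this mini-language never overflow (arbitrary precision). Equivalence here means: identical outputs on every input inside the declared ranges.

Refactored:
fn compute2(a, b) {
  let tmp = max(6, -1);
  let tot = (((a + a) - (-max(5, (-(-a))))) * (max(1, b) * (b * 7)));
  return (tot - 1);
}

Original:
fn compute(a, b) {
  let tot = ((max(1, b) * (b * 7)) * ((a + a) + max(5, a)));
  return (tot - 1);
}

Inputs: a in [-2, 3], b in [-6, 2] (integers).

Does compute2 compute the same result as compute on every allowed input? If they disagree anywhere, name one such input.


Although min/max/abs usage differs, local variable names differ, arithmetic usage differs, constant usage differs, statement counts differ, 54/54 inputs agree.
verdict: equivalent


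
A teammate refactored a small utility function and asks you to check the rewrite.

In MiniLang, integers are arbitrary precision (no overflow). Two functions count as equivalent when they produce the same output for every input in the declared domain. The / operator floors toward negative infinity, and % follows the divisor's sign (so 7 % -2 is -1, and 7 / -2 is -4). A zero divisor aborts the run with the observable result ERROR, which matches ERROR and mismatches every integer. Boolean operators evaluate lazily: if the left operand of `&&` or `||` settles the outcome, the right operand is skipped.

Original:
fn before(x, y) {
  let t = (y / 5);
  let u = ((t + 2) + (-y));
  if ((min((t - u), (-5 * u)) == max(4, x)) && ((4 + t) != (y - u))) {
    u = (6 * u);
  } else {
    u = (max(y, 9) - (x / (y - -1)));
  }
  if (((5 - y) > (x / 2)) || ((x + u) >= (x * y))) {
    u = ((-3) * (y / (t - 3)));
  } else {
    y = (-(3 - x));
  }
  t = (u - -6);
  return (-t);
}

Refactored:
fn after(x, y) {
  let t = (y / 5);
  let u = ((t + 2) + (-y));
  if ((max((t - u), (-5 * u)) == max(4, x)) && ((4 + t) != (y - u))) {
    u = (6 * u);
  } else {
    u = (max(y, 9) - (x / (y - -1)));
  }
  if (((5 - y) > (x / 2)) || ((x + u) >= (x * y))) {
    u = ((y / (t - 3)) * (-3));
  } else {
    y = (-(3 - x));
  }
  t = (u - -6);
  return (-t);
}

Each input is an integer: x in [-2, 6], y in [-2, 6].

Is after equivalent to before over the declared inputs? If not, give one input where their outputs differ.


Run the pair on x=-2, y=6.
before: t=1, then u=-3, then ((min((t - u), (-5 * u)) == max(4, x)) && ((4 + t) != (y - u))) is true, then u=-18, then (((5 - y) > (x / 2)) || ((x + u) >= (x * y))) is false, then y=-5, then t=-12, then returns 12
after: t=1, then u=-3, then ((max((t - u), (-5 * u)) == max(4, x)) && ((4 + t) != (y - u))) is false, then u=10, then (((5 - y) > (x / 2)) || ((x + u) >= (x * y))) is true, then u=9, then t=15, then returns -15
12 and -15 differ, so these are not the same function on this domain.
verdict: not equivalent; witness: x=-2, y=6


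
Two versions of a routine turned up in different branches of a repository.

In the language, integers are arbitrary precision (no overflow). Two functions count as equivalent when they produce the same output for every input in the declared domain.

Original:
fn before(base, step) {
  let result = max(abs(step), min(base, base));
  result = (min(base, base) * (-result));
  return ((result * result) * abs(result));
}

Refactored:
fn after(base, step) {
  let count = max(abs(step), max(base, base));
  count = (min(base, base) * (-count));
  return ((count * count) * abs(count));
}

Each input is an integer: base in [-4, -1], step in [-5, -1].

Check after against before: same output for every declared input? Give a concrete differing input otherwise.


Equivalent. Although `min(base, base)` became `max(base, base)`, no input in the stated domain can expose it.
Checked all 20 inputs in the declared domain: the outputs agree on every one.
Spot check at base=-1, step=-2 — before: result becomes 2; next result becomes 2; next final value 8. after: count becomes 2; next count becomes 2; next final value 8. Both give 8.
verdict: equivalent


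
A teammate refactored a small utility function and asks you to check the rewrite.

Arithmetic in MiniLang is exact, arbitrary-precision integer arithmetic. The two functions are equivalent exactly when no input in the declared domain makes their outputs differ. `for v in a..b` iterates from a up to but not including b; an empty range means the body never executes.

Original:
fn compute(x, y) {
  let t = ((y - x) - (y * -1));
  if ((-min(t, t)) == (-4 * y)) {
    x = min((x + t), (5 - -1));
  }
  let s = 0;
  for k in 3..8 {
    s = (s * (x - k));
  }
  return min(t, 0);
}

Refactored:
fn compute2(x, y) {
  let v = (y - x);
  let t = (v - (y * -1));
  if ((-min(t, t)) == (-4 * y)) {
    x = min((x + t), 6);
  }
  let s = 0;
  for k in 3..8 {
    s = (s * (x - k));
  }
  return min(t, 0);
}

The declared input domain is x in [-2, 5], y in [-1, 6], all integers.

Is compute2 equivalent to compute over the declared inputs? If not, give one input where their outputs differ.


This is a faithful refactor — local variable names differ, and statement counts differ, and arithmetic usage differs, and constant usage differs, but the computed results match everywhere.
Spot check at x=3, y=-1 — compute: t := -5 | ((-min(t, t)) == (-4 * y)): false | s := 0 | iter k=3: | s := 0 | iter k=4: | s := 0 | iter k=5: | s := 0 | iter k=6: | s := 0 | iter k=7: | s := 0 | result -5. compute2: v := -4 | t := -5 | ((-min(t, t)) == (-4 * y)): false | s := 0 | iter k=3: | s := 0 | iter k=4: | s := 0 | iter k=5: | s := 0 | iter k=6: | s := 0 | iter k=7: | s := 0 | result -5. Both give -5.
Sweeping the whole domain (64 inputs) finds no disagreement.
verdict: equivalent


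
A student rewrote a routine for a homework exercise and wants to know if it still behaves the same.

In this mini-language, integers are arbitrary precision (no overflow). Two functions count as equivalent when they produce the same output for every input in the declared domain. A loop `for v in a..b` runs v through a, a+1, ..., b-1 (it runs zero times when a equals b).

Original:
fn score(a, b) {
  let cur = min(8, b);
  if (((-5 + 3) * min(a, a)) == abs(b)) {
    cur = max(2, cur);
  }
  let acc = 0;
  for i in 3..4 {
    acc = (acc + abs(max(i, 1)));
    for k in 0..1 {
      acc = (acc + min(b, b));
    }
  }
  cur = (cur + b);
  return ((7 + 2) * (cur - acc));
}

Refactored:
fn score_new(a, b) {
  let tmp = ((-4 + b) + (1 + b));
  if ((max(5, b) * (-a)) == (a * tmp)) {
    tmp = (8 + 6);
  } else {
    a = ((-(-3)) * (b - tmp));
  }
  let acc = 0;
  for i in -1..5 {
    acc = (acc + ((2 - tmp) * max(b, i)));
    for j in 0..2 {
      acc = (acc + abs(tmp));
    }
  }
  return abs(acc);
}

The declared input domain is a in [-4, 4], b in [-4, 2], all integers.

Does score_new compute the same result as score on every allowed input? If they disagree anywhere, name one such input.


Evaluate both at a=-4, b=-4.
score: cur = -4; (((-5 + 3) * min(a, a)) == abs(b)) -> false; acc = 0; [i=3]; acc = 3; [k=0]; acc = -1; cur = -8; return -63
score_new: tmp = -11; ((max(5, b) * (-a)) == (a * tmp)) -> false; a = 21; acc = 0; [i=-1]; acc = -13; [j=0]; acc = -2; [j=1]; acc = 9; [i=0]; acc = 9; [j=0]; acc = 20; [j=1]; acc = 31; [i=1]; acc = 44; [j=0]; acc = 55; [j=1]; acc = 66; [i=2]; acc = 92; [j=0]; acc = 103; [j=1]; acc = 114; [i=3]; acc = 153; [j=0]; acc = 164; [j=1]; acc = 175; [i=4]; acc = 227; [j=0]; acc = 238; [j=1]; acc = 249; return 249
-63 and 249 differ, so these are not the same function on this domain.
verdict: not equivalent; witness: a=-4, b=-4


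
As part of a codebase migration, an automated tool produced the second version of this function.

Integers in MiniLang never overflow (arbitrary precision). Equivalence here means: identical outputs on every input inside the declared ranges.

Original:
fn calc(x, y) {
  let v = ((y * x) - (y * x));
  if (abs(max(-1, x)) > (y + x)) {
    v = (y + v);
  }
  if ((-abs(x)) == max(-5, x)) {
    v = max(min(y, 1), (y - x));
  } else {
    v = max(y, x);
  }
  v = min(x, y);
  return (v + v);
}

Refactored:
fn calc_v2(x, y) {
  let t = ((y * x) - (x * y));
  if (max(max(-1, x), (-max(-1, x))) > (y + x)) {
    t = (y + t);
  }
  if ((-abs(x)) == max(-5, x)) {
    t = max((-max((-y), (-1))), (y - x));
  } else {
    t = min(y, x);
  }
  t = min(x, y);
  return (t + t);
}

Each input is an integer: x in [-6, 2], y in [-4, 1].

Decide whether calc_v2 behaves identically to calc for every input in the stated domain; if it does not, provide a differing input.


Equivalent. Although `max(y, x)` became `min(y, x)`, no input in the stated domain can expose it.
Checked all 54 inputs in the declared domain: the outputs agree on every one.
Tracing x=-5, y=-3: calc: v := 0 | (abs(max(-1, x)) > (y + x)): true | v := -3 | ((-abs(x)) == max(-5, x)): true | v := 2 | v := -5 | result -10 | calc_v2: t := 0 | (max(max(-1, x), (-max(-1, x))) > (y + x)): true | t := -3 | ((-abs(x)) == max(-5, x)): true | t := 2 | t := -5 | result -10 — matching result -10.
verdict: equivalent


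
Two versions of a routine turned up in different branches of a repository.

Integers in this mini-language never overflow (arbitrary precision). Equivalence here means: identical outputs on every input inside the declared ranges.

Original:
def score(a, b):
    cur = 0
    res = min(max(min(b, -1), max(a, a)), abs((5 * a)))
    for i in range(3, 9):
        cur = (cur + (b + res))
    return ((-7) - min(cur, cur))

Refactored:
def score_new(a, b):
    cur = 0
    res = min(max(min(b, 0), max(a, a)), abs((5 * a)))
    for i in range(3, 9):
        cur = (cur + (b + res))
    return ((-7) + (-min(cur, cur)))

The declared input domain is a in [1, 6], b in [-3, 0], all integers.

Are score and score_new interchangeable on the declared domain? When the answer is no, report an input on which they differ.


Equivalent. Although `-1` became `0`, no input in the stated domain can expose it.
Across all 24 domain points the two functions coincide.
One worked example (a=4, b=0) — score: cur := 0 | res := 4 | iter i=3: | cur := 4 | iter i=4: | cur := 8 | iter i=5: | cur := 12 | iter i=6: | cur := 16 | iter i=7: | cur := 20 | iter i=8: | cur := 24 | result -31; score_new: cur := 0 | res := 4 | iter i=3: | cur := 4 | iter i=4: | cur := 8 | iter i=5: | cur := 12 | iter i=6: | cur := 16 | iter i=7: | cur := 20 | iter i=8: | cur := 24 | result -31; agreement on -31.
verdict: equivalent
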